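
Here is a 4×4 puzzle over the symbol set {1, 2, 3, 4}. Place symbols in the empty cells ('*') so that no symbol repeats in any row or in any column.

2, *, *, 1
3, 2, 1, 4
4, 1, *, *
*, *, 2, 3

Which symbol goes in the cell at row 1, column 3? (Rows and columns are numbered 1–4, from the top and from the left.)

4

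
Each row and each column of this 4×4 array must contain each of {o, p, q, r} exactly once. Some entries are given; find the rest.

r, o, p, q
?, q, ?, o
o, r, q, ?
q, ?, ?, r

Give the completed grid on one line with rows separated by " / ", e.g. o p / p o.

r o p q / p q r o / o r q p / q p o r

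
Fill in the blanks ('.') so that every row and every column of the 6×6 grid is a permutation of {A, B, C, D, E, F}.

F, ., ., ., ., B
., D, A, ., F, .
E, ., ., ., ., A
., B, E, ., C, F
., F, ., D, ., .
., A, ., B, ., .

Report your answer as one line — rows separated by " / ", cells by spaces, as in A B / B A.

(r3,c2) = C
(r3,c4) = F
(r4,c4) = A
(r1,c2) = E
(r1,c4) = C
(r2,c4) = E
(r2,c6) = C
(r4,c1) = D
(r5,c6) = E
(r6,c1) = C
(r6,c6) = D
(r1,c3) = D
(r1,c5) = A
(r2,c1) = B
(r3,c3) = B
(r3,c5) = D
(r5,c1) = A
(r5,c3) = C
(r5,c5) = B
(r6,c3) = F
(r6,c5) = E

F E D C A B / B D A E F C / E C B F D A / D B E A C F / A F C D B E / C A F B E D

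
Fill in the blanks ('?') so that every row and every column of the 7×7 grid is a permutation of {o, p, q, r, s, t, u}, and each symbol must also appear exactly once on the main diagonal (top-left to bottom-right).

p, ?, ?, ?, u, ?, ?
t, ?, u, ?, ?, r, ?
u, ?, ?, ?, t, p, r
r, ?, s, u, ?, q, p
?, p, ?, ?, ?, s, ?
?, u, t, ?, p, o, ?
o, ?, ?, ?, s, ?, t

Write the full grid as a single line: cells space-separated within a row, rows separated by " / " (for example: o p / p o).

p q r o u t s / t s u p q r o / u o q s t p r / r t s u o q p / q p o t r s u / s u t r p o q / o r p q s u t

(r1,c6) = t
(r3,c3) = q
(r4,c5) = o
(r5,c1) = q
(r5,c5) = r
(r6,c1) = s
(r6,c7) = q
(r7,c6) = u
(r2,c2) = s
(r2,c5) = q
(r2,c7) = o
(r3,c2) = o
(r3,c4) = s
(r4,c2) = t
(r5,c3) = o
(r5,c4) = t
(r5,c7) = u
(r6,c4) = r
(r1,c3) = r
(r1,c7) = s
(r2,c4) = p
(r7,c3) = p
(r7,c4) = q
(r1,c2) = q
(r1,c4) = o
(r7,c2) = r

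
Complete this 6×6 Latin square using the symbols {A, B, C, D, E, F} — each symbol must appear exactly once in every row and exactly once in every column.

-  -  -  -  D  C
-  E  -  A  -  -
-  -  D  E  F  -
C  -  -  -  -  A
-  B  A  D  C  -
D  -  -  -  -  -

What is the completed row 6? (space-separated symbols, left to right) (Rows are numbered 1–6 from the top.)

row 2 has {A,E}; column 5 has {C,D,F} — only B is left for (r2,c5).
row 3 has {D,E,F}; column 6 has {A,C} — only B is left for (r3,c6).
row 4 has {A,C}; column 5 has {B,C,D,F} — only E is left for (r4,c5).
row 6 has {D}; column 5 has {B,C,D,E,F} — only A is left for (r6,c5).
row 2 has {A,B,E}; column 1 has {C,D} — only F is left for (r2,c1).
row 2 has {A,B,E,F}; column 3 has {A,D} — only C is left for (r2,c3).
row 2 has {A,B,C,E,F}; column 6 has {A,B,C} — only D is left for (r2,c6).
row 3 has {B,D,E,F}; column 1 has {C,D,F} — only A is left for (r3,c1).
row 3 has {A,B,D,E,F}; column 2 has {B,E} — only C is left for (r3,c2).
row 5 has {A,B,C,D}; column 1 has {A,C,D,F} — only E is left for (r5,c1).
row 5 has {A,B,C,D,E}; column 6 has {A,B,C,D} — only F is left for (r5,c6).
row 6 has {A,D}; column 2 has {B,C,E} — only F is left for (r6,c2).
row 6 has {A,D,F}; column 6 has {A,B,C,D,F} — only E is left for (r6,c6).
row 1 has {C,D}; column 1 has {A,C,D,E,F} — only B is left for (r1,c1).
row 1 has {B,C,D}; column 2 has {B,C,E,F} — only A is left for (r1,c2).
row 1 has {A,B,C,D}; column 4 has {A,D,E} — only F is left for (r1,c4).
row 4 has {A,C,E}; column 2 has {A,B,C,E,F} — only D is left for (r4,c2).
row 4 has {A,C,D,E}; column 4 has {A,D,E,F} — only B is left for (r4,c4).
row 6 has {A,D,E,F}; column 3 has {A,C,D} — only B is left for (r6,c3).
row 6 has {A,B,D,E,F}; column 4 has {A,B,D,E,F} — only C is left for (r6,c4).

D F B C A E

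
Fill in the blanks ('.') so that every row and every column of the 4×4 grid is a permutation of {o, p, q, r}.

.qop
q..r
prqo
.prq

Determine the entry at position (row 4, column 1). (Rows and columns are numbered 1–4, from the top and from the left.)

(r1,c1) = r
(r2,c2) = o
(r2,c3) = p
(r4,c1) = o

o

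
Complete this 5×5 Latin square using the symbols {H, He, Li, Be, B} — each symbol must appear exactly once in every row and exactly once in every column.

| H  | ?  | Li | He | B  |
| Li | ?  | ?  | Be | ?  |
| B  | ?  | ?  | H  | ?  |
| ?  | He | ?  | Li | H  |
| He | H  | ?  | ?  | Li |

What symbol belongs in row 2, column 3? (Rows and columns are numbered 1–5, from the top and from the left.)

H

(r1,c2) = Be
(r2,c2) = B
(r2,c5) = He
(r3,c2) = Li
(r3,c5) = Be
(r4,c1) = Be
(r4,c3) = B
(r5,c3) = Be
(r5,c4) = B
(r2,c3) = H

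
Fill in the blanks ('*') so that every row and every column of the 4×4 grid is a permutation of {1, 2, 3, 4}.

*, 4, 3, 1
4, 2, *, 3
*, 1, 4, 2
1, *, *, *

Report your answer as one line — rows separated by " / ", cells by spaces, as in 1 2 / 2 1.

(r1,c1) = 2
(r2,c3) = 1
(r3,c1) = 3
(r4,c2) = 3
(r4,c3) = 2
(r4,c4) = 4

2 4 3 1 / 4 2 1 3 / 3 1 4 2 / 1 3 2 4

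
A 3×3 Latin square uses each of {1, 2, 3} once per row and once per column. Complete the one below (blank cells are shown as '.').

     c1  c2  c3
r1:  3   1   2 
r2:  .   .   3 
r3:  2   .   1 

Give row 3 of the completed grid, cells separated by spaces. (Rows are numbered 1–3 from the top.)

2 3 1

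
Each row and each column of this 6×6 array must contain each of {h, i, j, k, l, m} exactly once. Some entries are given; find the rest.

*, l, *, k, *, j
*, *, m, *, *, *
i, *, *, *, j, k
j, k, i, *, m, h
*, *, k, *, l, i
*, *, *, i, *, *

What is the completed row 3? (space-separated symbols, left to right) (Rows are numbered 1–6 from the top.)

(r1,c3) = h
(r1,c5) = i
(r2,c6) = l
(r3,c3) = l
(r4,c4) = l
(r6,c3) = j
(r6,c6) = m
(r1,c1) = m
(r5,c1) = h
(r6,c2) = h
(r6,c5) = k
(r2,c1) = k
(r2,c5) = h
(r3,c2) = m
(r3,c4) = h

i m l h j k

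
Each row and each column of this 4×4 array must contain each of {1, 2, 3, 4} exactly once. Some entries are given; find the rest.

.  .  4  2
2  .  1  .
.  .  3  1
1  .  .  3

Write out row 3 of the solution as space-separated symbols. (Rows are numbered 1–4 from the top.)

At row 1, column 1: row 1 has {2,4}; column 1 has {1,2}; that leaves 3.
At row 1, column 2: row 1 has {2,3,4}; column 2 is empty so far; that leaves 1.
At row 2, column 4: row 2 has {1,2}; column 4 has {1,2,3}; that leaves 4.
At row 3, column 1: row 3 has {1,3}; column 1 has {1,2,3}; that leaves 4.
At row 3, column 2: row 3 has {1,3,4}; column 2 has {1}; that leaves 2.

4 2 3 1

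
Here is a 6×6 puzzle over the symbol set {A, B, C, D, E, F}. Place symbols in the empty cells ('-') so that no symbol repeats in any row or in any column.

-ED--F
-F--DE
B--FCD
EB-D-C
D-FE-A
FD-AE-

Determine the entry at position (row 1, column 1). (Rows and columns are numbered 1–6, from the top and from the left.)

(r3,c2): row 3 has {B,C,D,F}; column 2 has {B,D,E,F}, so it must be A.
(r3,c3): row 3 has {A,B,C,D,F}; column 3 has {D,F}, so it must be E.
(r4,c3): row 4 has {B,C,D,E}; column 3 has {D,E,F}, so it must be A.
(r4,c5): row 4 has {A,B,C,D,E}; column 5 has {C,D,E}, so it must be F.
(r5,c2): row 5 has {A,D,E,F}; column 2 has {A,B,D,E,F}, so it must be C.
(r5,c5): row 5 has {A,C,D,E,F}; column 5 has {C,D,E,F}, so it must be B.
(r6,c6): row 6 has {A,D,E,F}; column 6 has {A,C,D,E,F}, so it must be B.
(r1,c5): row 1 has {D,E,F}; column 5 has {B,C,D,E,F}, so it must be A.
(r6,c3): row 6 has {A,B,D,E,F}; column 3 has {A,D,E,F}, so it must be C.
(r1,c1): row 1 has {A,D,E,F}; column 1 has {B,D,E,F}, so it must be C.

C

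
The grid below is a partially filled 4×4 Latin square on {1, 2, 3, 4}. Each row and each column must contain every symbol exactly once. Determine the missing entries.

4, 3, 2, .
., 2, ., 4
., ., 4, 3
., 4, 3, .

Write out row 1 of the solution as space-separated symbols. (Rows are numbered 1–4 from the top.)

4 3 2 1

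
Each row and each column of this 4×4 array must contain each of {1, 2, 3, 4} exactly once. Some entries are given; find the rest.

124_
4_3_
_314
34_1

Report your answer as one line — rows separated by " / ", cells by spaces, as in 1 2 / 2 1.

1 2 4 3 / 4 1 3 2 / 2 3 1 4 / 3 4 2 1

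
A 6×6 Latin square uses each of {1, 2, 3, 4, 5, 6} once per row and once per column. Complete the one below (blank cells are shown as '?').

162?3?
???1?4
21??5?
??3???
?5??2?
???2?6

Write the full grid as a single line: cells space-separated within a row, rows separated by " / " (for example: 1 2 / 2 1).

1 6 2 4 3 5 / 3 2 5 1 6 4 / 2 1 4 6 5 3 / 6 4 3 5 1 2 / 4 5 6 3 2 1 / 5 3 1 2 4 6

(r1,c6) = 5
(r2,c5) = 6
(r3,c6) = 3
(r5,c6) = 1
(r1,c4) = 4
(r2,c3) = 5
(r3,c4) = 6
(r4,c4) = 5
(r4,c6) = 2
(r5,c4) = 3
(r2,c1) = 3
(r2,c2) = 2
(r3,c3) = 4
(r4,c2) = 4
(r4,c5) = 1
(r5,c3) = 6
(r6,c2) = 3
(r6,c3) = 1
(r6,c5) = 4
(r4,c1) = 6
(r5,c1) = 4
(r6,c1) = 5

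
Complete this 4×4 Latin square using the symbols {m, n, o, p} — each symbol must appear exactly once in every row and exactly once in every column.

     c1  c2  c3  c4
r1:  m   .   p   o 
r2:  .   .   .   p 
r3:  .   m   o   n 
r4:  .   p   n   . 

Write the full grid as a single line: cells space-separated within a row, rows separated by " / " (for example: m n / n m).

m n p o / n o m p / p m o n / o p n m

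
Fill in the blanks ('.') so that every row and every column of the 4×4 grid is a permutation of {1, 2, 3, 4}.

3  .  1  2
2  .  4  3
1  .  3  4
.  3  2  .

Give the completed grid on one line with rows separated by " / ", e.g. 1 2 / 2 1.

3 4 1 2 / 2 1 4 3 / 1 2 3 4 / 4 3 2 1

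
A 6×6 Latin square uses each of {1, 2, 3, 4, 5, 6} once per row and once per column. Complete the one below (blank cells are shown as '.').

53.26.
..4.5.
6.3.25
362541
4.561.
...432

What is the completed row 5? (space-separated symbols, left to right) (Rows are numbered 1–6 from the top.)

At row 1, column 3: row 1 has {2,3,5,6}; column 3 has {2,3,4,5}; that leaves 1.
At row 1, column 6: row 1 has {1,2,3,5,6}; column 6 has {1,2,5}; that leaves 4.
At row 3, column 4: row 3 has {2,3,5,6}; column 4 has {2,4,5,6}; that leaves 1.
At row 5, column 2: row 5 has {1,4,5,6}; column 2 has {3,6}; that leaves 2.
At row 5, column 6: row 5 has {1,2,4,5,6}; column 6 has {1,2,4,5}; that leaves 3.

4 2 5 6 1 3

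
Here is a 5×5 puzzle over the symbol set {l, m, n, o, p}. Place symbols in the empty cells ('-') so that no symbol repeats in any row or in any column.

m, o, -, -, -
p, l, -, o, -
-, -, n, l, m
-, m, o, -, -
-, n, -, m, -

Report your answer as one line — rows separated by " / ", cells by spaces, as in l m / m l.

m o l n p / p l m o n / o p n l m / n m o p l / l n p m o

Cell (r2,c3): row 2 has {l,o,p}; column 3 has {n,o} → m.
Cell (r2,c5): row 2 has {l,m,o,p}; column 5 has {m} → n.
Cell (r3,c1): row 3 has {l,m,n}; column 1 has {m,p} → o.
Cell (r3,c2): row 3 has {l,m,n,o}; column 2 has {l,m,n,o} → p.
Cell (r5,c1): row 5 has {m,n}; column 1 has {m,o,p} → l.
Cell (r5,c3): row 5 has {l,m,n}; column 3 has {m,n,o} → p.
Cell (r5,c5): row 5 has {l,m,n,p}; column 5 has {m,n} → o.
Cell (r1,c3): row 1 has {m,o}; column 3 has {m,n,o,p} → l.
Cell (r1,c5): row 1 has {l,m,o}; column 5 has {m,n,o} → p.
Cell (r4,c1): row 4 has {m,o}; column 1 has {l,m,o,p} → n.
Cell (r4,c4): row 4 has {m,n,o}; column 4 has {l,m,o} → p.
Cell (r4,c5): row 4 has {m,n,o,p}; column 5 has {m,n,o,p} → l.
Cell (r1,c4): row 1 has {l,m,o,p}; column 4 has {l,m,o,p} → n.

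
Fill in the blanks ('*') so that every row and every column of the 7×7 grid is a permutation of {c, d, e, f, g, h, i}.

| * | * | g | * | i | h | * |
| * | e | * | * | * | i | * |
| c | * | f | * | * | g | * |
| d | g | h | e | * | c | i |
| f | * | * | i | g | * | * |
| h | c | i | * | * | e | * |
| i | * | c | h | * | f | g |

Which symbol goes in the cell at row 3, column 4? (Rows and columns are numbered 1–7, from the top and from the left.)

d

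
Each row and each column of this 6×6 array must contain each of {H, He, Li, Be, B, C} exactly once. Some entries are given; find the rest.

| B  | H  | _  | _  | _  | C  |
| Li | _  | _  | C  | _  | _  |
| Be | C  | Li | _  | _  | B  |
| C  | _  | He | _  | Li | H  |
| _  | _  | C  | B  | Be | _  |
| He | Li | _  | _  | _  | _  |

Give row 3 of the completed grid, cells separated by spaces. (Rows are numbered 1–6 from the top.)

(r1,c3) = Be
(r1,c5) = He
(r3,c5) = H
(r4,c4) = Be
(r5,c1) = H
(r5,c2) = He
(r5,c6) = Li
(r6,c4) = H
(r6,c6) = Be
(r1,c4) = Li
(r2,c5) = B
(r2,c6) = He
(r3,c4) = He

Be C Li He H B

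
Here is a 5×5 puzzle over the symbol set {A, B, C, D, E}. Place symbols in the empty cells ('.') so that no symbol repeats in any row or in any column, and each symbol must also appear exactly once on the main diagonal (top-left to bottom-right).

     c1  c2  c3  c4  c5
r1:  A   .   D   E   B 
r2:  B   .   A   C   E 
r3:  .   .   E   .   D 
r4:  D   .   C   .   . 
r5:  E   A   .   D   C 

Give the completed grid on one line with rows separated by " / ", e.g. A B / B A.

A C D E B / B D A C E / C B E A D / D E C B A / E A B D C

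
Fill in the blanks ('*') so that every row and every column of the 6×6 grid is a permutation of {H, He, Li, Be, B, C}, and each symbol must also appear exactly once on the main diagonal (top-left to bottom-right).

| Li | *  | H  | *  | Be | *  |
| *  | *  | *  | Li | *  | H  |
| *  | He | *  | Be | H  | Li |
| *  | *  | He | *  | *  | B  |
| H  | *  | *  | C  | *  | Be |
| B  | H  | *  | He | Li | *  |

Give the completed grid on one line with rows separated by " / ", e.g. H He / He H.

At row 1, column 4: row 1 has {H,Li,Be}; column 4 has {He,Li,Be,C}; that leaves B.
At row 3, column 1: row 3 has {H,He,Li,Be}; column 1 has {H,Li,B}; that leaves C.
At row 3, column 3: row 3 has {H,He,Li,Be,C}; column 3 has {H,He}; the diagonal has {Li}; that leaves B.
At row 4, column 1: row 4 has {He,B}; column 1 has {H,Li,B,C}; that leaves Be.
At row 4, column 4: row 4 has {He,Be,B}; column 4 has {He,Li,Be,B,C}; the diagonal has {Li,B}; that leaves H.
At row 4, column 5: row 4 has {H,He,Be,B}; column 5 has {H,Li,Be}; that leaves C.
At row 5, column 3: row 5 has {H,Be,C}; column 3 has {H,He,B}; that leaves Li.
At row 5, column 5: row 5 has {H,Li,Be,C}; column 5 has {H,Li,Be,C}; the diagonal has {H,Li,B}; that leaves He.
At row 6, column 6: row 6 has {H,He,Li,B}; column 6 has {H,Li,Be,B}; the diagonal has {H,He,Li,B}; that leaves C.
At row 1, column 2: row 1 has {H,Li,Be,B}; column 2 has {H,He}; that leaves C.
At row 1, column 6: row 1 has {H,Li,Be,B,C}; column 6 has {H,Li,Be,B,C}; that leaves He.
At row 2, column 1: row 2 has {H,Li}; column 1 has {H,Li,Be,B,C}; that leaves He.
At row 2, column 2: row 2 has {H,He,Li}; column 2 has {H,He,C}; the diagonal has {H,He,Li,B,C}; that leaves Be.
At row 2, column 3: row 2 has {H,He,Li,Be}; column 3 has {H,He,Li,B}; that leaves C.
At row 2, column 5: row 2 has {H,He,Li,Be,C}; column 5 has {H,He,Li,Be,C}; that leaves B.
At row 4, column 2: row 4 has {H,He,Be,B,C}; column 2 has {H,He,Be,C}; that leaves Li.
At row 5, column 2: row 5 has {H,He,Li,Be,C}; column 2 has {H,He,Li,Be,C}; that leaves B.
At row 6, column 3: row 6 has {H,He,Li,B,C}; column 3 has {H,He,Li,B,C}; that leaves Be.

Li C H B Be He / He Be C Li B H / C He B Be H Li / Be Li He H C B / H B Li C He Be / B H Be He Li C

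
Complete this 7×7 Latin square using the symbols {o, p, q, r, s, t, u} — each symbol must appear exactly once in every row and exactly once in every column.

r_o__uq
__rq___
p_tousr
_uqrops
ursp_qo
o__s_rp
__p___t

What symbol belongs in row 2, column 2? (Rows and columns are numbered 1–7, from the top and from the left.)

o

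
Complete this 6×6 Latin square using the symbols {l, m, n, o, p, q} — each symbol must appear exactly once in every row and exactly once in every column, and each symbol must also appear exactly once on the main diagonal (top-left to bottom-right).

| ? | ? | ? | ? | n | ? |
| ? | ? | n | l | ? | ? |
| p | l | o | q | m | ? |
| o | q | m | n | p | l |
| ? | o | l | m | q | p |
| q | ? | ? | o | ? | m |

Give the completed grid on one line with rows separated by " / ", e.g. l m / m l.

Cell (r1,c1): row 1 has {n}; column 1 has {o,p,q}; the diagonal has {m,n,o,q} → l.
Cell (r1,c4): row 1 has {l,n}; column 4 has {l,m,n,o,q} → p.
Cell (r2,c1): row 2 has {l,n}; column 1 has {l,o,p,q} → m.
Cell (r2,c2): row 2 has {l,m,n}; column 2 has {l,o,q}; the diagonal has {l,m,n,o,q} → p.
Cell (r2,c5): row 2 has {l,m,n,p}; column 5 has {m,n,p,q} → o.
Cell (r2,c6): row 2 has {l,m,n,o,p}; column 6 has {l,m,p} → q.
Cell (r3,c6): row 3 has {l,m,o,p,q}; column 6 has {l,m,p,q} → n.
Cell (r5,c1): row 5 has {l,m,o,p,q}; column 1 has {l,m,o,p,q} → n.
Cell (r6,c2): row 6 has {m,o,q}; column 2 has {l,o,p,q} → n.
Cell (r6,c3): row 6 has {m,n,o,q}; column 3 has {l,m,n,o} → p.
Cell (r6,c5): row 6 has {m,n,o,p,q}; column 5 has {m,n,o,p,q} → l.
Cell (r1,c2): row 1 has {l,n,p}; column 2 has {l,n,o,p,q} → m.
Cell (r1,c3): row 1 has {l,m,n,p}; column 3 has {l,m,n,o,p} → q.
Cell (r1,c6): row 1 has {l,m,n,p,q}; column 6 has {l,m,n,p,q} → o.

l m q p n o / m p n l o q / p l o q m n / o q m n p l / n o l m q p / q n p o l m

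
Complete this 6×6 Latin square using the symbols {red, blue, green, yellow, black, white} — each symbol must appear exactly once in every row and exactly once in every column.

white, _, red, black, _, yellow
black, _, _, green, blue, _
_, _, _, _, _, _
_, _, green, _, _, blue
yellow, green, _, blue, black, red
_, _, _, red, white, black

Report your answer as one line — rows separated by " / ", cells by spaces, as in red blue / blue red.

white blue red black green yellow / black red yellow green blue white / blue white black yellow red green / red black green white yellow blue / yellow green white blue black red / green yellow blue red white black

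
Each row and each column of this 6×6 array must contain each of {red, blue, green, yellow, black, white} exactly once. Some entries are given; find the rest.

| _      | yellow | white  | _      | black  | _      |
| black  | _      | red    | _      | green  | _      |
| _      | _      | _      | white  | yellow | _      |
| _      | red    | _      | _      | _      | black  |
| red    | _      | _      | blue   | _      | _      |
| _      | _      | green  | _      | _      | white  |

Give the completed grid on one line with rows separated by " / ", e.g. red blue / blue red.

blue yellow white red black green / black white red yellow green blue / green black blue white yellow red / white red yellow green blue black / red green black blue white yellow / yellow blue green black red white

(r2,c4): row 2 has {red,green,black}; column 4 has {blue,white}, so it must be yellow.
(r2,c6): row 2 has {red,green,yellow,black}; column 6 has {black,white}, so it must be blue.
(r4,c4): row 4 has {red,black}; column 4 has {blue,yellow,white}, so it must be green.
(r5,c5): row 5 has {red,blue}; column 5 has {green,yellow,black}, so it must be white.
(r1,c4): row 1 has {yellow,black,white}; column 4 has {blue,green,yellow,white}, so it must be red.
(r1,c6): row 1 has {red,yellow,black,white}; column 6 has {blue,black,white}, so it must be green.
(r2,c2): row 2 has {red,blue,green,yellow,black}; column 2 has {red,yellow}, so it must be white.
(r3,c6): row 3 has {yellow,white}; column 6 has {blue,green,black,white}, so it must be red.
(r4,c5): row 4 has {red,green,black}; column 5 has {green,yellow,black,white}, so it must be blue.
(r5,c6): row 5 has {red,blue,white}; column 6 has {red,blue,green,black,white}, so it must be yellow.
(r6,c4): row 6 has {green,white}; column 4 has {red,blue,green,yellow,white}, so it must be black.
(r6,c5): row 6 has {green,black,white}; column 5 has {blue,green,yellow,black,white}, so it must be red.
(r1,c1): row 1 has {red,green,yellow,black,white}; column 1 has {red,black}, so it must be blue.
(r3,c1): row 3 has {red,yellow,white}; column 1 has {red,blue,black}, so it must be green.
(r4,c3): row 4 has {red,blue,green,black}; column 3 has {red,green,white}, so it must be yellow.
(r5,c3): row 5 has {red,blue,yellow,white}; column 3 has {red,green,yellow,white}, so it must be black.
(r6,c1): row 6 has {red,green,black,white}; column 1 has {red,blue,green,black}, so it must be yellow.
(r6,c2): row 6 has {red,green,yellow,black,white}; column 2 has {red,yellow,white}, so it must be blue.
(r3,c2): row 3 has {red,green,yellow,white}; column 2 has {red,blue,yellow,white}, so it must be black.
(r3,c3): row 3 has {red,green,yellow,black,white}; column 3 has {red,green,yellow,black,white}, so it must be blue.
(r4,c1): row 4 has {red,blue,green,yellow,black}; column 1 has {red,blue,green,yellow,black}, so it must be white.
(r5,c2): row 5 has {red,blue,yellow,black,white}; column 2 has {red,blue,yellow,black,white}, so it must be green.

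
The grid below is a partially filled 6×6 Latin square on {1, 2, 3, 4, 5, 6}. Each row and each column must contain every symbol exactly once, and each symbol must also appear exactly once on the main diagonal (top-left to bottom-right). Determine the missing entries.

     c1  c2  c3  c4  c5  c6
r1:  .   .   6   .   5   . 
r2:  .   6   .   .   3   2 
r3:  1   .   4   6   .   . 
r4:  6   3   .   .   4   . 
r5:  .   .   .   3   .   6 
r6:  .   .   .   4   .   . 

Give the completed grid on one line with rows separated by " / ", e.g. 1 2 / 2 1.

3 2 6 1 5 4 / 4 6 1 5 3 2 / 1 5 4 6 2 3 / 6 3 5 2 4 1 / 5 4 2 3 1 6 / 2 1 3 4 6 5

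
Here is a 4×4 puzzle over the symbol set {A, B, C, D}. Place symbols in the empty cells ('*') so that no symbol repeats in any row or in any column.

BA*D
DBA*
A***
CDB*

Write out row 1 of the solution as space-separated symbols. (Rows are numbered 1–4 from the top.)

(r1,c3) = C

B A C D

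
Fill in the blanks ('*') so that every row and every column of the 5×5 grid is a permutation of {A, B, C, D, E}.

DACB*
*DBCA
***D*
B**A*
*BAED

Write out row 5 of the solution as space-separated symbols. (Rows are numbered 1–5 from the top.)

C B A E D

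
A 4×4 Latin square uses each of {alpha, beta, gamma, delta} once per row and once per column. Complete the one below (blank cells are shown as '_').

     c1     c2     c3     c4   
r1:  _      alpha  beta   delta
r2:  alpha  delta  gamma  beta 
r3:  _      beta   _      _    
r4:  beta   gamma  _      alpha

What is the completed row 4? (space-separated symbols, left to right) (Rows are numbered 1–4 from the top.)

beta gamma delta alpha

row 1 has {alpha,beta,delta}; column 1 has {alpha,beta} — only gamma is left for (r1,c1).
row 3 has {beta}; column 1 has {alpha,beta,gamma} — only delta is left for (r3,c1).
row 3 has {beta,delta}; column 3 has {beta,gamma} — only alpha is left for (r3,c3).
row 3 has {alpha,beta,delta}; column 4 has {alpha,beta,delta} — only gamma is left for (r3,c4).
row 4 has {alpha,beta,gamma}; column 3 has {alpha,beta,gamma} — only delta is left for (r4,c3).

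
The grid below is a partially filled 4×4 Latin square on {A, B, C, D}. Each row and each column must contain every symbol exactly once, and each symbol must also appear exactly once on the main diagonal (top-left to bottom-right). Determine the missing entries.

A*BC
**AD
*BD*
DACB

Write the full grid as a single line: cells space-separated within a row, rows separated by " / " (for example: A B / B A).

(r1,c2) = D
(r2,c2) = C
(r3,c1) = C
(r3,c4) = A
(r2,c1) = B

A D B C / B C A D / C B D A / D A C B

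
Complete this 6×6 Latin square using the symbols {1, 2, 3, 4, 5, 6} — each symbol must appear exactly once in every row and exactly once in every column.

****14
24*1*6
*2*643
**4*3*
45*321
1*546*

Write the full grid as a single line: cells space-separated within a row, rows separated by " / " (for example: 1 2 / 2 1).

Cell (r2,c3): row 2 has {1,2,4,6}; column 3 has {4,5} → 3.
Cell (r2,c5): row 2 has {1,2,3,4,6}; column 5 has {1,2,3,4,6} → 5.
Cell (r3,c1): row 3 has {2,3,4,6}; column 1 has {1,2,4} → 5.
Cell (r3,c3): row 3 has {2,3,4,5,6}; column 3 has {3,4,5} → 1.
Cell (r4,c1): row 4 has {3,4}; column 1 has {1,2,4,5} → 6.
Cell (r4,c2): row 4 has {3,4,6}; column 2 has {2,4,5} → 1.
Cell (r5,c3): row 5 has {1,2,3,4,5}; column 3 has {1,3,4,5} → 6.
Cell (r6,c2): row 6 has {1,4,5,6}; column 2 has {1,2,4,5} → 3.
Cell (r6,c6): row 6 has {1,3,4,5,6}; column 6 has {1,3,4,6} → 2.
Cell (r1,c1): row 1 has {1,4}; column 1 has {1,2,4,5,6} → 3.
Cell (r1,c2): row 1 has {1,3,4}; column 2 has {1,2,3,4,5} → 6.
Cell (r1,c3): row 1 has {1,3,4,6}; column 3 has {1,3,4,5,6} → 2.
Cell (r1,c4): row 1 has {1,2,3,4,6}; column 4 has {1,3,4,6} → 5.
Cell (r4,c4): row 4 has {1,3,4,6}; column 4 has {1,3,4,5,6} → 2.
Cell (r4,c6): row 4 has {1,2,3,4,6}; column 6 has {1,2,3,4,6} → 5.

3 6 2 5 1 4 / 2 4 3 1 5 6 / 5 2 1 6 4 3 / 6 1 4 2 3 5 / 4 5 6 3 2 1 / 1 3 5 4 6 2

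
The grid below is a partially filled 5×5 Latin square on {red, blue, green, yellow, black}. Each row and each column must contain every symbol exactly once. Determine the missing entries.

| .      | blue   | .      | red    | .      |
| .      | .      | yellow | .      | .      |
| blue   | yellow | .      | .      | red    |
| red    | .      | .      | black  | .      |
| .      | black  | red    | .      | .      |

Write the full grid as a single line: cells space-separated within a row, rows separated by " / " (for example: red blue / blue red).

At row 3, column 4: row 3 has {red,blue,yellow}; column 4 has {red,black}; that leaves green.
At row 4, column 2: row 4 has {red,black}; column 2 has {blue,yellow,black}; that leaves green.
At row 4, column 3: row 4 has {red,green,black}; column 3 has {red,yellow}; that leaves blue.
At row 4, column 5: row 4 has {red,blue,green,black}; column 5 has {red}; that leaves yellow.
At row 2, column 2: row 2 has {yellow}; column 2 has {blue,green,yellow,black}; that leaves red.
At row 2, column 4: row 2 has {red,yellow}; column 4 has {red,green,black}; that leaves blue.
At row 3, column 3: row 3 has {red,blue,green,yellow}; column 3 has {red,blue,yellow}; that leaves black.
At row 5, column 4: row 5 has {red,black}; column 4 has {red,blue,green,black}; that leaves yellow.
At row 1, column 3: row 1 has {red,blue}; column 3 has {red,blue,yellow,black}; that leaves green.
At row 1, column 5: row 1 has {red,blue,green}; column 5 has {red,yellow}; that leaves black.
At row 2, column 5: row 2 has {red,blue,yellow}; column 5 has {red,yellow,black}; that leaves green.
At row 5, column 1: row 5 has {red,yellow,black}; column 1 has {red,blue}; that leaves green.
At row 5, column 5: row 5 has {red,green,yellow,black}; column 5 has {red,green,yellow,black}; that leaves blue.
At row 1, column 1: row 1 has {red,blue,green,black}; column 1 has {red,blue,green}; that leaves yellow.
At row 2, column 1: row 2 has {red,blue,green,yellow}; column 1 has {red,blue,green,yellow}; that leaves black.

yellow blue green red black / black red yellow blue green / blue yellow black green red / red green blue black yellow / green black red yellow blue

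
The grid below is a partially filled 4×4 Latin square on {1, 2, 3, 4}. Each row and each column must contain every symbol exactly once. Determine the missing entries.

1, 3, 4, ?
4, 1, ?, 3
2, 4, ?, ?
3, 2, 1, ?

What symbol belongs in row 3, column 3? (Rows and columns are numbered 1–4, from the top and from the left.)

3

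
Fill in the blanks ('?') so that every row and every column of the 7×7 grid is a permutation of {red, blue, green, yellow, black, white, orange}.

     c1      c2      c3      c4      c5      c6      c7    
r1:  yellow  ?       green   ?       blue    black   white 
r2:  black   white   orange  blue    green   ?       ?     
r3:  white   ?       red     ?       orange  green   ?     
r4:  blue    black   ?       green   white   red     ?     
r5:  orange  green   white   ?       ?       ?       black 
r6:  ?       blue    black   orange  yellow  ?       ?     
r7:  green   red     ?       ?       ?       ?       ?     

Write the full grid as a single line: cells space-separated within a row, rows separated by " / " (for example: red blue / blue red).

(r1,c2) = orange
(r1,c4) = red
(r2,c6) = yellow
(r2,c7) = red
(r3,c2) = yellow
(r3,c4) = black
(r3,c7) = blue
(r4,c3) = yellow
(r4,c7) = orange
(r5,c4) = yellow
(r5,c5) = red
(r5,c6) = blue
(r6,c1) = red
(r6,c6) = white
(r6,c7) = green
(r7,c3) = blue
(r7,c4) = white
(r7,c5) = black
(r7,c6) = orange
(r7,c7) = yellow

yellow orange green red blue black white / black white orange blue green yellow red / white yellow red black orange green blue / blue black yellow green white red orange / orange green white yellow red blue black / red blue black orange yellow white green / green red blue white black orange yellow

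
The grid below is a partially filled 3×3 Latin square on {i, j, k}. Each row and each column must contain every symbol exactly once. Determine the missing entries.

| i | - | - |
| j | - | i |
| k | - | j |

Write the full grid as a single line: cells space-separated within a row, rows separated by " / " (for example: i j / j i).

(r1,c3): row 1 has {i}; column 3 has {i,j}, so it must be k.
(r2,c2): row 2 has {i,j}; column 2 is empty so far, so it must be k.
(r3,c2): row 3 has {j,k}; column 2 has {k}, so it must be i.
(r1,c2): row 1 has {i,k}; column 2 has {i,k}, so it must be j.

i j k / j k i / k i j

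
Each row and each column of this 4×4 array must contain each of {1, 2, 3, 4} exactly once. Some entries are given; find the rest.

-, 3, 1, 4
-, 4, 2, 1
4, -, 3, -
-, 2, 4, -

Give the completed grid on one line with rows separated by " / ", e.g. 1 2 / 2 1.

2 3 1 4 / 3 4 2 1 / 4 1 3 2 / 1 2 4 3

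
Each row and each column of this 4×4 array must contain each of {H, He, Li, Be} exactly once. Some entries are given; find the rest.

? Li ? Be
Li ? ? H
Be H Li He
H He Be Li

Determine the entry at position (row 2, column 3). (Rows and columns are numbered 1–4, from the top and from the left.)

He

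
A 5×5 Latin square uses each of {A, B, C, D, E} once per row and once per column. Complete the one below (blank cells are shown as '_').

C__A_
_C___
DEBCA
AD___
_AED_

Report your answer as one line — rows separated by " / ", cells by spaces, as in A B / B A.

C B D A E / E C A B D / D E B C A / A D C E B / B A E D C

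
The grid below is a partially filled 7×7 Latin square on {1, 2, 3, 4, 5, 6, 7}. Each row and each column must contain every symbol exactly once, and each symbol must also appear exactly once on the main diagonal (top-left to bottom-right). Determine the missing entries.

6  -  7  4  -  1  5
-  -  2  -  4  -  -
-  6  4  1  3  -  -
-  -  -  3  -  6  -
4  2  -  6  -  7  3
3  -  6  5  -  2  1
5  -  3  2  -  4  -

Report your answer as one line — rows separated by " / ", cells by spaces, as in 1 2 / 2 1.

6 3 7 4 2 1 5 / 1 5 2 7 4 3 6 / 7 6 4 1 3 5 2 / 2 7 1 3 5 6 4 / 4 2 5 6 1 7 3 / 3 4 6 5 7 2 1 / 5 1 3 2 6 4 7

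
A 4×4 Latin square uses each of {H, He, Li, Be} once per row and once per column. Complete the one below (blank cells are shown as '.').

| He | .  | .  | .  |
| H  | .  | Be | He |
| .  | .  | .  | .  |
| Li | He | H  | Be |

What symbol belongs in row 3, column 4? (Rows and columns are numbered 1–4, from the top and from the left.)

Li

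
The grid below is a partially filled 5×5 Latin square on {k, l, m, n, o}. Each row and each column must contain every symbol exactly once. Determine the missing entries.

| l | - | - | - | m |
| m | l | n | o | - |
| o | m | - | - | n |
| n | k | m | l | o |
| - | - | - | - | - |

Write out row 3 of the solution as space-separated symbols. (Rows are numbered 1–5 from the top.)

(r2,c5) = k
(r3,c4) = k
(r5,c1) = k
(r5,c5) = l
(r1,c4) = n
(r3,c3) = l

o m l k n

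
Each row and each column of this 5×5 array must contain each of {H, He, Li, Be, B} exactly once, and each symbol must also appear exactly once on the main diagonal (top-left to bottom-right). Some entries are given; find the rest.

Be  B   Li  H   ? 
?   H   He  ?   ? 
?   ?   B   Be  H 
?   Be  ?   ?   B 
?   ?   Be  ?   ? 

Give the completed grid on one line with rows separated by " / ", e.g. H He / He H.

Be B Li H He / B H He Li Be / He Li B Be H / Li Be H He B / H He Be B Li

row 1 has {H,Li,Be,B}; column 5 has {H,B} — only He is left for (r1,c5).
row 4 has {Be,B}; column 3 has {He,Li,Be,B} — only H is left for (r4,c3).
row 5 has {Be}; column 5 has {H,He,B}; the diagonal has {H,Be,B} — only Li is left for (r5,c5).
row 2 has {H,He}; column 5 has {H,He,Li,B} — only Be is left for (r2,c5).
row 4 has {H,Be,B}; column 4 has {H,Be}; the diagonal has {H,Li,Be,B} — only He is left for (r4,c4).
row 5 has {Li,Be}; column 2 has {H,Be,B} — only He is left for (r5,c2).
row 5 has {He,Li,Be}; column 4 has {H,He,Be} — only B is left for (r5,c4).
row 2 has {H,He,Be}; column 4 has {H,He,Be,B} — only Li is left for (r2,c4).
row 3 has {H,Be,B}; column 2 has {H,He,Be,B} — only Li is left for (r3,c2).
row 4 has {H,He,Be,B}; column 1 has {Be} — only Li is left for (r4,c1).
row 5 has {He,Li,Be,B}; column 1 has {Li,Be} — only H is left for (r5,c1).
row 2 has {H,He,Li,Be}; column 1 has {H,Li,Be} — only B is left for (r2,c1).
row 3 has {H,Li,Be,B}; column 1 has {H,Li,Be,B} — only He is left for (r3,c1).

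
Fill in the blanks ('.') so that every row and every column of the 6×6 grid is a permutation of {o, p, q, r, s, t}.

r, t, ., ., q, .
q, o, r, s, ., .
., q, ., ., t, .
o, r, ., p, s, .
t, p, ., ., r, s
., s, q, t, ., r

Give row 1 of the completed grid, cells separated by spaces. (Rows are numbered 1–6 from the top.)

r t s o q p

(r1,c4): row 1 has {q,r,t}; column 4 has {p,s,t}, so it must be o.
(r1,c6): row 1 has {o,q,r,t}; column 6 has {r,s}, so it must be p.
(r2,c5): row 2 has {o,q,r,s}; column 5 has {q,r,s,t}, so it must be p.
(r2,c6): row 2 has {o,p,q,r,s}; column 6 has {p,r,s}, so it must be t.
(r3,c4): row 3 has {q,t}; column 4 has {o,p,s,t}, so it must be r.
(r3,c6): row 3 has {q,r,t}; column 6 has {p,r,s,t}, so it must be o.
(r4,c3): row 4 has {o,p,r,s}; column 3 has {q,r}, so it must be t.
(r4,c6): row 4 has {o,p,r,s,t}; column 6 has {o,p,r,s,t}, so it must be q.
(r5,c3): row 5 has {p,r,s,t}; column 3 has {q,r,t}, so it must be o.
(r5,c4): row 5 has {o,p,r,s,t}; column 4 has {o,p,r,s,t}, so it must be q.
(r6,c1): row 6 has {q,r,s,t}; column 1 has {o,q,r,t}, so it must be p.
(r6,c5): row 6 has {p,q,r,s,t}; column 5 has {p,q,r,s,t}, so it must be o.
(r1,c3): row 1 has {o,p,q,r,t}; column 3 has {o,q,r,t}, so it must be s.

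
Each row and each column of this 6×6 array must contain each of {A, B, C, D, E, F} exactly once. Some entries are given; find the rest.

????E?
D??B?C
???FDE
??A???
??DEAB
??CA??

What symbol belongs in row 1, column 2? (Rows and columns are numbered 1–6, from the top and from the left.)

D

(r2,c5): row 2 has {B,C,D}; column 5 has {A,D,E}, so it must be F.
(r3,c3): row 3 has {D,E,F}; column 3 has {A,C,D}, so it must be B.
(r6,c5): row 6 has {A,C}; column 5 has {A,D,E,F}, so it must be B.
(r1,c3): row 1 has {E}; column 3 has {A,B,C,D}, so it must be F.
(r2,c3): row 2 has {B,C,D,F}; column 3 has {A,B,C,D,F}, so it must be E.
(r4,c5): row 4 has {A}; column 5 has {A,B,D,E,F}, so it must be C.
(r2,c2): row 2 has {B,C,D,E,F}; column 2 is empty so far, so it must be A.
(r3,c2): row 3 has {B,D,E,F}; column 2 has {A}, so it must be C.
(r4,c4): row 4 has {A,C}; column 4 has {A,B,E,F}, so it must be D.
(r4,c6): row 4 has {A,C,D}; column 6 has {B,C,E}, so it must be F.
(r5,c2): row 5 has {A,B,D,E}; column 2 has {A,C}, so it must be F.
(r6,c6): row 6 has {A,B,C}; column 6 has {B,C,E,F}, so it must be D.
(r1,c4): row 1 has {E,F}; column 4 has {A,B,D,E,F}, so it must be C.
(r1,c6): row 1 has {C,E,F}; column 6 has {B,C,D,E,F}, so it must be A.
(r3,c1): row 3 has {B,C,D,E,F}; column 1 has {D}, so it must be A.
(r5,c1): row 5 has {A,B,D,E,F}; column 1 has {A,D}, so it must be C.
(r6,c2): row 6 has {A,B,C,D}; column 2 has {A,C,F}, so it must be E.
(r1,c1): row 1 has {A,C,E,F}; column 1 has {A,C,D}, so it must be B.
(r1,c2): row 1 has {A,B,C,E,F}; column 2 has {A,C,E,F}, so it must be D.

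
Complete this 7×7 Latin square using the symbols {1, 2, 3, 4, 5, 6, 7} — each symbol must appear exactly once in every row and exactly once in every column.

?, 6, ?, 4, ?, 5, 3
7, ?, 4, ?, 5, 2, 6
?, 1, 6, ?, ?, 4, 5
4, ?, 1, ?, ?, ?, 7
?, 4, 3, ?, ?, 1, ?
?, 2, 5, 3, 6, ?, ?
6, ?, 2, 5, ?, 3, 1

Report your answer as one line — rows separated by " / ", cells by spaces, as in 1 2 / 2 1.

2 6 7 4 1 5 3 / 7 3 4 1 5 2 6 / 3 1 6 7 2 4 5 / 4 5 1 2 3 6 7 / 5 4 3 6 7 1 2 / 1 2 5 3 6 7 4 / 6 7 2 5 4 3 1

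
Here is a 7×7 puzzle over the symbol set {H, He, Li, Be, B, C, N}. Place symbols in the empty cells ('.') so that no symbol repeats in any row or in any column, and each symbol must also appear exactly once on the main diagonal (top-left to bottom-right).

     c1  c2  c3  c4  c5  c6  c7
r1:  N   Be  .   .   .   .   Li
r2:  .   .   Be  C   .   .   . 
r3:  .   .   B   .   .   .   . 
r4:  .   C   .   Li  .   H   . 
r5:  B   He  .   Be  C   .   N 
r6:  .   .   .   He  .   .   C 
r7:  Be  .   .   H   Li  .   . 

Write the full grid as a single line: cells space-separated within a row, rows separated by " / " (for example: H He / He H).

row 1 has {Li,Be,N}; column 4 has {H,He,Li,Be,C} — only B is left for (r1,c4).
row 2 has {Be,C}; column 2 has {He,Be,C}; the diagonal has {Li,B,C,N} — only H is left for (r2,c2).
row 3 has {B}; column 4 has {H,He,Li,Be,B,C} — only N is left for (r3,c4).
row 4 has {H,Li,C}; column 1 has {Be,B,N} — only He is left for (r4,c1).
row 4 has {H,He,Li,C}; column 3 has {Be,B} — only N is left for (r4,c3).
row 5 has {He,Be,B,C,N}; column 6 has {H} — only Li is left for (r5,c6).
row 6 has {He,C}; column 6 has {H,Li}; the diagonal has {H,Li,B,C,N} — only Be is left for (r6,c6).
row 7 has {H,Li,Be}; column 7 has {Li,C,N}; the diagonal has {H,Li,Be,B,C,N} — only He is left for (r7,c7).
row 2 has {H,Be,C}; column 1 has {He,Be,B,N} — only Li is left for (r2,c1).
row 2 has {H,Li,Be,C}; column 7 has {He,Li,C,N} — only B is left for (r2,c7).
row 3 has {B,N}; column 2 has {H,He,Be,C} — only Li is left for (r3,c2).
row 4 has {H,He,Li,C,N}; column 7 has {He,Li,B,C,N} — only Be is left for (r4,c7).
row 5 has {He,Li,Be,B,C,N}; column 3 has {Be,B,N} — only H is left for (r5,c3).
row 6 has {He,Be,C}; column 1 has {He,Li,Be,B,N} — only H is left for (r6,c1).
row 6 has {H,He,Be,C}; column 3 has {H,Be,B,N} — only Li is left for (r6,c3).
row 7 has {H,He,Li,Be}; column 3 has {H,Li,Be,B,N} — only C is left for (r7,c3).
row 1 has {Li,Be,B,N}; column 3 has {H,Li,Be,B,C,N} — only He is left for (r1,c3).
row 1 has {He,Li,Be,B,N}; column 5 has {Li,C} — only H is left for (r1,c5).
row 1 has {H,He,Li,Be,B,N}; column 6 has {H,Li,Be} — only C is left for (r1,c6).
row 3 has {Li,B,N}; column 1 has {H,He,Li,Be,B,N} — only C is left for (r3,c1).
row 3 has {Li,B,C,N}; column 6 has {H,Li,Be,C} — only He is left for (r3,c6).
row 3 has {He,Li,B,C,N}; column 7 has {He,Li,Be,B,C,N} — only H is left for (r3,c7).
row 4 has {H,He,Li,Be,C,N}; column 5 has {H,Li,C} — only B is left for (r4,c5).
row 6 has {H,He,Li,Be,C}; column 5 has {H,Li,B,C} — only N is left for (r6,c5).
row 2 has {H,Li,Be,B,C}; column 5 has {H,Li,B,C,N} — only He is left for (r2,c5).
row 2 has {H,He,Li,Be,B,C}; column 6 has {H,He,Li,Be,C} — only N is left for (r2,c6).
row 3 has {H,He,Li,B,C,N}; column 5 has {H,He,Li,B,C,N} — only Be is left for (r3,c5).
row 6 has {H,He,Li,Be,C,N}; column 2 has {H,He,Li,Be,C} — only B is left for (r6,c2).
row 7 has {H,He,Li,Be,C}; column 2 has {H,He,Li,Be,B,C} — only N is left for (r7,c2).
row 7 has {H,He,Li,Be,C,N}; column 6 has {H,He,Li,Be,C,N} — only B is left for (r7,c6).

N Be He B H C Li / Li H Be C He N B / C Li B N Be He H / He C N Li B H Be / B He H Be C Li N / H B Li He N Be C / Be N C H Li B He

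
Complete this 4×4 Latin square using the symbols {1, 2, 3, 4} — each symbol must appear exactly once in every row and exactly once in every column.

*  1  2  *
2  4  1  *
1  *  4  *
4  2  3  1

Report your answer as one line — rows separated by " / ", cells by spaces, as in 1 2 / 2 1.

(r1,c1): row 1 has {1,2}; column 1 has {1,2,4}, so it must be 3.
(r1,c4): row 1 has {1,2,3}; column 4 has {1}, so it must be 4.
(r2,c4): row 2 has {1,2,4}; column 4 has {1,4}, so it must be 3.
(r3,c2): row 3 has {1,4}; column 2 has {1,2,4}, so it must be 3.
(r3,c4): row 3 has {1,3,4}; column 4 has {1,3,4}, so it must be 2.

3 1 2 4 / 2 4 1 3 / 1 3 4 2 / 4 2 3 1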